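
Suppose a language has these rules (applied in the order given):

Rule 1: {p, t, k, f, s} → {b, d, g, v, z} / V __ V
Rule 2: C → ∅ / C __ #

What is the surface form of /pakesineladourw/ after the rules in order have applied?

pagezineladour

Rule 1 (intervocalic voicing): /k/ is a voiceless obstruent between vowels /a/ and /e/, so it voices to [g]. /s/ is a voiceless obstruent between vowels /e/ and /i/, so it voices to [z]. /pakesineladourw/ → pagezineladourw.
Rule 2 (final cluster simplification): /w/ is the second consonant of a word-final cluster /rw/, so it deletes. /pagezineladourw/ → pagezineladour.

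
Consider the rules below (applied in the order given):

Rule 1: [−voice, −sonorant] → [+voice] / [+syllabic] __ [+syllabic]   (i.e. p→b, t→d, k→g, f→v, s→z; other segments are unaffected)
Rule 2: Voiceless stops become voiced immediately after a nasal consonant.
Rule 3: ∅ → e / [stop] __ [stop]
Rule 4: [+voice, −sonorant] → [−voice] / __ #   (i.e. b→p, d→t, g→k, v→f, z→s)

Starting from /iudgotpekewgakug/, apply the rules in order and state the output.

iudegotepegewgaguk

Rule 1 (intervocalic voicing): /k/ is a voiceless obstruent between vowels /e/ and /e/, so it voices to [g]. /k/ is a voiceless obstruent between vowels /a/ and /u/, so it voices to [g]. /iudgotpekewgakug/ → iudgotpegewgagug.
Rule 2 (post-nasal voicing): no segment meets the environment; /iudgotpegewgagug/ is unchanged.
Rule 3 (stop-cluster e-epenthesis): /d/ and /g/ form a stop–stop cluster, so [e] is inserted between them. /t/ and /p/ form a stop–stop cluster, so [e] is inserted between them. /iudgotpegewgagug/ → iudegotepegewgagug.
Rule 4 (final devoicing): /g/ is a voiced obstruent in word-final position, so it devoices to [k]. /iudegotepegewgagug/ → iudegotepegewgaguk.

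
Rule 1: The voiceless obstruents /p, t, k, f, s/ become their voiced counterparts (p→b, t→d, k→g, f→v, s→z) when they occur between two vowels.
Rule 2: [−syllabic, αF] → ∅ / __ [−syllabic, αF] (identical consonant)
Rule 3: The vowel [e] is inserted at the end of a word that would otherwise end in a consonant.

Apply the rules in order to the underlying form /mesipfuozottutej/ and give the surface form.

Rule 1 (intervocalic voicing): /s/ is a voiceless obstruent between vowels /e/ and /i/, so it voices to [z]. /t/ is a voiceless obstruent between vowels /u/ and /e/, so it voices to [d]. /mesipfuozottutej/ → mezipfuozottudej.
Rule 2 (degemination): /tt/ is a geminate; the first /t/ deletes. /mezipfuozottudej/ → mezipfuozotudej.
Rule 3 (final e-epenthesis): the form ends in the consonant /j/, so [e] is inserted word-finally. /mezipfuozotudej/ → mezipfuozotudeje.

mezipfuozotudeje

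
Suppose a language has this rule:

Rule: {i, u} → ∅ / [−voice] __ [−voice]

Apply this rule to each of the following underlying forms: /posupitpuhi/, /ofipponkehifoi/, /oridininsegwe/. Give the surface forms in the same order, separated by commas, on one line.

posptphi, ofpponkehfoi, oridininsegwe

/posupitpuhi/: /u/ is a high vowel flanked by voiceless consonants /s/ and /p/, so it deletes. /i/ is a high vowel flanked by voiceless consonants /p/ and /t/, so it deletes. /u/ is a high vowel flanked by voiceless consonants /p/ and /h/, so it deletes. → [posptphi].
/ofipponkehifoi/: /i/ is a high vowel flanked by voiceless consonants /f/ and /p/, so it deletes. /i/ is a high vowel flanked by voiceless consonants /h/ and /f/, so it deletes. → [ofpponkehfoi].
/oridininsegwe/: the rule's environment is not met; surfaces unchanged as [oridininsegwe].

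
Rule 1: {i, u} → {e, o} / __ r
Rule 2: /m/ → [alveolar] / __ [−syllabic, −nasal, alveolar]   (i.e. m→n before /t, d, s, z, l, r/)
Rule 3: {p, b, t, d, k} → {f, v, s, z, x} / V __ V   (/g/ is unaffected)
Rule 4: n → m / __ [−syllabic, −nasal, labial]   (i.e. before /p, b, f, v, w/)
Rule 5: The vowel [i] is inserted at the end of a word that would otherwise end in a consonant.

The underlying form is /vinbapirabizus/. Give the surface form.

vimbaferavizusi

Rule 1 (pre-rhotic lowering): /i/ is a high vowel immediately before /r/, so it lowers to [e]. /vinbapirabizus/ → vinbaperabizus.
Rule 2 (nasal place assimilation): no segment meets the environment; /vinbaperabizus/ is unchanged.
Rule 3 (intervocalic spirantization): /p/ is a stop between vowels /a/ and /e/, so it spirantizes to the fricative [f]. /b/ is a stop between vowels /a/ and /i/, so it spirantizes to the fricative [v]. /vinbaperabizus/ → vinbaferavizus.
Rule 4 (nasal place assimilation): /n/ precedes the labial consonant /b/, so it assimilates in place to [m]. /vinbaferavizus/ → vimbaferavizus.
Rule 5 (final i-epenthesis): the form ends in the consonant /s/, so [i] is inserted word-finally. /vimbaferavizus/ → vimbaferavizusi.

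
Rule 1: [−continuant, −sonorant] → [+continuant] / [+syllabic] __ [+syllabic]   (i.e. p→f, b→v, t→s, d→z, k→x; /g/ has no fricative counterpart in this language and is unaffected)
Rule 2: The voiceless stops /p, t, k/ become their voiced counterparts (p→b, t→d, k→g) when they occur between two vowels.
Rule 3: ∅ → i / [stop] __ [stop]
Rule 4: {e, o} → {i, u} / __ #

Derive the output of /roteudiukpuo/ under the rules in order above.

roseuziukipuu

Rule 1 (intervocalic spirantization): /t/ is a stop between vowels /o/ and /e/, so it spirantizes to the fricative [s]. /d/ is a stop between vowels /u/ and /i/, so it spirantizes to the fricative [z]. /roteudiukpuo/ → roseuziukpuo.
Rule 2 (intervocalic voicing): no segment meets the environment; /roseuziukpuo/ is unchanged.
Rule 3 (stop-cluster i-epenthesis): /k/ and /p/ form a stop–stop cluster, so [i] is inserted between them. /roseuziukpuo/ → roseuziukipuo.
Rule 4 (final vowel raising): /o/ is a mid vowel in word-final position, so it raises to [u]. /roseuziukipuo/ → roseuziukipuu.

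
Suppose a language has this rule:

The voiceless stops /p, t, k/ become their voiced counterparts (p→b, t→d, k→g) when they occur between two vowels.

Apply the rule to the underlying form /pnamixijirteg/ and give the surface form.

pnamixijirteg

No segment of /pnamixijirteg/ meets the structural description of the rule, so the form surfaces unchanged.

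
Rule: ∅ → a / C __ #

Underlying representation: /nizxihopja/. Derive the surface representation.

No segment of /nizxihopja/ meets the structural description of the rule, so the form surfaces unchanged.

nizxihopja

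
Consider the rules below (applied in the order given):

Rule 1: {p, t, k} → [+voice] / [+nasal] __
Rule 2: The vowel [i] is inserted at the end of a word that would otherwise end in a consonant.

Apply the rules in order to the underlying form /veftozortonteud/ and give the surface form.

veftozortondeudi

Rule 1 (post-nasal voicing): /t/ is a voiceless stop immediately after the nasal /n/, so it voices to [d]. /veftozortonteud/ → veftozortondeud.
Rule 2 (final i-epenthesis): the form ends in the consonant /d/, so [i] is inserted word-finally. /veftozortondeud/ → veftozortondeudi.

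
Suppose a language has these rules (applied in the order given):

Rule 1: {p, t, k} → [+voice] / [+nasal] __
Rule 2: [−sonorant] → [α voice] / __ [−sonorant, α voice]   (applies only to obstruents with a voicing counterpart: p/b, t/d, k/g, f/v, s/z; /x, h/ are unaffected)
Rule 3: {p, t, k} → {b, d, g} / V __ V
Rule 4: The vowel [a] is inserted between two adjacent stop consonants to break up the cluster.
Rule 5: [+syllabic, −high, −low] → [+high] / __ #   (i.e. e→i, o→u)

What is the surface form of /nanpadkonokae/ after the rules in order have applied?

nanbatakonogai

Rule 1 (post-nasal voicing): /p/ is a voiceless stop immediately after the nasal /n/, so it voices to [b]. /nanpadkonokae/ → nanbadkonokae.
Rule 2 (regressive voicing assimilation): /d/ precedes the voiceless obstruent /k/, so it devoices to [t] by assimilation. /nanbadkonokae/ → nanbatkonokae.
Rule 3 (intervocalic voicing): /k/ is a voiceless stop between vowels /o/ and /a/, so it voices to [g]. /nanbatkonokae/ → nanbatkonogae.
Rule 4 (stop-cluster a-epenthesis): /t/ and /k/ form a stop–stop cluster, so [a] is inserted between them. /nanbatkonogae/ → nanbatakonogae.
Rule 5 (final vowel raising): /e/ is a mid vowel in word-final position, so it raises to [i]. /nanbatakonogae/ → nanbatakonogai.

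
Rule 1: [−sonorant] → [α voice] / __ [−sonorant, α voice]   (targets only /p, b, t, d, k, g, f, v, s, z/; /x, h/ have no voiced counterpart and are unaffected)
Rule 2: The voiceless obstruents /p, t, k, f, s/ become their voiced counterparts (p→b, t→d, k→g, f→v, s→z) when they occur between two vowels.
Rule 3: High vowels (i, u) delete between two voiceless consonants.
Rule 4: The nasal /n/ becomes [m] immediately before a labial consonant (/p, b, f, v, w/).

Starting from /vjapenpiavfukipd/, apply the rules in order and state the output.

vjabempiaffugibd

Rule 1 (regressive voicing assimilation): /v/ precedes the voiceless obstruent /f/, so it devoices to [f] by assimilation. /p/ precedes the voiced obstruent /d/, so it voices to [b] by assimilation. /vjapenpiavfukipd/ → vjapenpiaffukibd.
Rule 2 (intervocalic voicing): /p/ is a voiceless obstruent between vowels /a/ and /e/, so it voices to [b]. /k/ is a voiceless obstruent between vowels /u/ and /i/, so it voices to [g]. /vjapenpiaffukibd/ → vjabenpiaffugibd.
Rule 3 (high vowel syncope): no segment meets the environment; /vjabenpiaffugibd/ is unchanged.
Rule 4 (nasal place assimilation): /n/ precedes the labial consonant /p/, so it assimilates in place to [m]. /vjabenpiaffugibd/ → vjabempiaffugibd.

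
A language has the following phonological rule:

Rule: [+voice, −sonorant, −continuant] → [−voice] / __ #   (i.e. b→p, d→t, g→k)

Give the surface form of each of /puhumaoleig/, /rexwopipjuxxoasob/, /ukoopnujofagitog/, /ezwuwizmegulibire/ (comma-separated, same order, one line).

/puhumaoleig/: /g/ is a voiced stop in word-final position, so it devoices to [k]. → [puhumaoleik].
/rexwopipjuxxoasob/: /b/ is a voiced stop in word-final position, so it devoices to [p]. → [rexwopipjuxxoasop].
/ukoopnujofagitog/: /g/ is a voiced stop in word-final position, so it devoices to [k]. → [ukoopnujofagitok].
/ezwuwizmegulibire/: the rule's environment is not met; surfaces unchanged as [ezwuwizmegulibire].

puhumaoleik, rexwopipjuxxoasop, ukoopnujofagitok, ezwuwizmegulibire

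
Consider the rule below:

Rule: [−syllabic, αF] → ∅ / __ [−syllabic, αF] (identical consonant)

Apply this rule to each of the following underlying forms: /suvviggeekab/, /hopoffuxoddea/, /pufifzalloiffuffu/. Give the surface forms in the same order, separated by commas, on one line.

/suvviggeekab/: /vv/ is a geminate; the first /v/ deletes. /gg/ is a geminate; the first /g/ deletes. → [suvigeekab].
/hopoffuxoddea/: /ff/ is a geminate; the first /f/ deletes. /dd/ is a geminate; the first /d/ deletes. → [hopofuxodea].
/pufifzalloiffuffu/: /ll/ is a geminate; the first /l/ deletes. /ff/ is a geminate; the first /f/ deletes. /ff/ is a geminate; the first /f/ deletes. → [pufifzaloifufu].

suvigeekab, hopofuxodea, pufifzaloifufu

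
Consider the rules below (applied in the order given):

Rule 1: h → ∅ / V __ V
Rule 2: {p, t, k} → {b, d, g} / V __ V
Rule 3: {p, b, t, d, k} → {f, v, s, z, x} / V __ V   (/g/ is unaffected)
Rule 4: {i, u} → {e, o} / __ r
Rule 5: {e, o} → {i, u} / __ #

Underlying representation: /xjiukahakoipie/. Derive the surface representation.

xjiugaagoivii

Rule 1 (intervocalic h-deletion): /h/ occurs between vowels /a/ and /a/, so it deletes. /xjiukahakoipie/ → xjiukaakoipie.
Rule 2 (intervocalic voicing): /k/ is a voiceless stop between vowels /u/ and /a/, so it voices to [g]. /k/ is a voiceless stop between vowels /a/ and /o/, so it voices to [g]. /p/ is a voiceless stop between vowels /i/ and /i/, so it voices to [b]. /xjiukaakoipie/ → xjiugaagoibie.
Rule 3 (intervocalic spirantization): /b/ is a stop between vowels /i/ and /i/, so it spirantizes to the fricative [v]. /xjiugaagoibie/ → xjiugaagoivie.
Rule 4 (pre-rhotic lowering): no segment meets the environment; /xjiugaagoivie/ is unchanged.
Rule 5 (final vowel raising): /e/ is a mid vowel in word-final position, so it raises to [i]. /xjiugaagoivie/ → xjiugaagoivii.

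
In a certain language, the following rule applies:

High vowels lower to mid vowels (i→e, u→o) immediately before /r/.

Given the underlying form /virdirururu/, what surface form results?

/i/ is a high vowel immediately before /r/, so it lowers to [e].
/i/ is a high vowel immediately before /r/, so it lowers to [e].
/u/ is a high vowel immediately before /r/, so it lowers to [o].
/u/ is a high vowel immediately before /r/, so it lowers to [o].
Surface form: [verderororu].

verderororu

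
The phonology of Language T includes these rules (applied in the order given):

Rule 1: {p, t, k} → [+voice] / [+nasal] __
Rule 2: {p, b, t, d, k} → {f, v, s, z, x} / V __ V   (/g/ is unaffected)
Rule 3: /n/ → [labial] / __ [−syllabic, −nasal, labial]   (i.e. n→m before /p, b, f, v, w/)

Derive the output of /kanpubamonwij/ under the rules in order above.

Rule 1 (post-nasal voicing): /p/ is a voiceless stop immediately after the nasal /n/, so it voices to [b]. /kanpubamonwij/ → kanbubamonwij.
Rule 2 (intervocalic spirantization): /b/ is a stop between vowels /u/ and /a/, so it spirantizes to the fricative [v]. /kanbubamonwij/ → kanbuvamonwij.
Rule 3 (nasal place assimilation): /n/ precedes the labial consonant /b/, so it assimilates in place to [m]. /n/ precedes the labial consonant /w/, so it assimilates in place to [m]. /kanbuvamonwij/ → kambuvamomwij.

kambuvamomwij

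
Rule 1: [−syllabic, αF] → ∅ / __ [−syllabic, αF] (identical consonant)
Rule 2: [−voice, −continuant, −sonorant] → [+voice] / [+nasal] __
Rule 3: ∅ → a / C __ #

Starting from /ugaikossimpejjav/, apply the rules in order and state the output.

ugaikosimbejava

Rule 1 (degemination): /ss/ is a geminate; the first /s/ deletes. /jj/ is a geminate; the first /j/ deletes. /ugaikossimpejjav/ → ugaikosimpejav.
Rule 2 (post-nasal voicing): /p/ is a voiceless stop immediately after the nasal /m/, so it voices to [b]. /ugaikosimpejav/ → ugaikosimbejav.
Rule 3 (final a-epenthesis): the form ends in the consonant /v/, so [a] is inserted word-finally. /ugaikosimbejav/ → ugaikosimbejava.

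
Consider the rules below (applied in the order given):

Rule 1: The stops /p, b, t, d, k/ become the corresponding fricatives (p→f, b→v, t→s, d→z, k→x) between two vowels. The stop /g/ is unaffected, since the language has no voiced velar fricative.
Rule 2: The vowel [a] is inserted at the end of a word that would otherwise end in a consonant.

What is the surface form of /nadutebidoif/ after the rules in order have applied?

nazusevizoifa

Rule 1 (intervocalic spirantization): /d/ is a stop between vowels /a/ and /u/, so it spirantizes to the fricative [z]. /t/ is a stop between vowels /u/ and /e/, so it spirantizes to the fricative [s]. /b/ is a stop between vowels /e/ and /i/, so it spirantizes to the fricative [v]. /d/ is a stop between vowels /i/ and /o/, so it spirantizes to the fricative [z]. /nadutebidoif/ → nazusevizoif.
Rule 2 (final a-epenthesis): the form ends in the consonant /f/, so [a] is inserted word-finally. /nazusevizoif/ → nazusevizoifa.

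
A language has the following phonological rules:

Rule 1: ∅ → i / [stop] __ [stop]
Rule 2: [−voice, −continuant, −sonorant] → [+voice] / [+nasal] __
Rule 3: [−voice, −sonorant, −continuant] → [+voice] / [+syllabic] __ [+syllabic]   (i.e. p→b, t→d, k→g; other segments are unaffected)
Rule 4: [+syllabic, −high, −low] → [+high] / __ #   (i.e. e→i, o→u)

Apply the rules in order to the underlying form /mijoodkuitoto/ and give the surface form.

Rule 1 (stop-cluster i-epenthesis): /d/ and /k/ form a stop–stop cluster, so [i] is inserted between them. /mijoodkuitoto/ → mijoodikuitoto.
Rule 2 (post-nasal voicing): no segment meets the environment; /mijoodikuitoto/ is unchanged.
Rule 3 (intervocalic voicing): /k/ is a voiceless stop between vowels /i/ and /u/, so it voices to [g]. /t/ is a voiceless stop between vowels /i/ and /o/, so it voices to [d]. /t/ is a voiceless stop between vowels /o/ and /o/, so it voices to [d]. /mijoodikuitoto/ → mijoodiguidodo.
Rule 4 (final vowel raising): /o/ is a mid vowel in word-final position, so it raises to [u]. /mijoodiguidodo/ → mijoodiguidodu.

mijoodiguidodu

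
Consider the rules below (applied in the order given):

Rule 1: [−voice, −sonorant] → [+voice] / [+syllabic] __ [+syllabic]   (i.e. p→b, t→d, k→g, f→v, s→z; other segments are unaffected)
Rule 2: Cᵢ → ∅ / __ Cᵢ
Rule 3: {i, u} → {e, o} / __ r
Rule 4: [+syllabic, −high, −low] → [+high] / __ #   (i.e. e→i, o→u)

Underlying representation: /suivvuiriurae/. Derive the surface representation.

suivueriorai

Rule 1 (intervocalic voicing): no segment meets the environment; /suivvuiriurae/ is unchanged.
Rule 2 (degemination): /vv/ is a geminate; the first /v/ deletes. /suivvuiriurae/ → suivuiriurae.
Rule 3 (pre-rhotic lowering): /i/ is a high vowel immediately before /r/, so it lowers to [e]. /u/ is a high vowel immediately before /r/, so it lowers to [o]. /suivuiriurae/ → suivueriorae.
Rule 4 (final vowel raising): /e/ is a mid vowel in word-final position, so it raises to [i]. /suivueriorae/ → suivueriorai.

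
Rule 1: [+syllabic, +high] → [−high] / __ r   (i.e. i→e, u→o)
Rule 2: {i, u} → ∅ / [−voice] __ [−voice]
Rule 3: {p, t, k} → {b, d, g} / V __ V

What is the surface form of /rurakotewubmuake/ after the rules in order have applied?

Rule 1 (pre-rhotic lowering): /u/ is a high vowel immediately before /r/, so it lowers to [o]. /rurakotewubmuake/ → rorakotewubmuake.
Rule 2 (high vowel syncope): no segment meets the environment; /rorakotewubmuake/ is unchanged.
Rule 3 (intervocalic voicing): /k/ is a voiceless stop between vowels /a/ and /o/, so it voices to [g]. /t/ is a voiceless stop between vowels /o/ and /e/, so it voices to [d]. /k/ is a voiceless stop between vowels /a/ and /e/, so it voices to [g]. /rorakotewubmuake/ → roragodewubmuage.

roragodewubmuage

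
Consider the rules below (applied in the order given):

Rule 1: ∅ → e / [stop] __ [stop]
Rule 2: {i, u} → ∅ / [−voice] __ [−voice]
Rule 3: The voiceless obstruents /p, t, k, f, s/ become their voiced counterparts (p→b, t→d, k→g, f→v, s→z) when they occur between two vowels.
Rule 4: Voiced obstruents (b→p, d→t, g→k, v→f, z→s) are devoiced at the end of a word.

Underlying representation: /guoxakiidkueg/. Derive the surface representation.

guoxagiideguek

Rule 1 (stop-cluster e-epenthesis): /d/ and /k/ form a stop–stop cluster, so [e] is inserted between them. /guoxakiidkueg/ → guoxakiidekueg.
Rule 2 (high vowel syncope): no segment meets the environment; /guoxakiidekueg/ is unchanged.
Rule 3 (intervocalic voicing): /k/ is a voiceless obstruent between vowels /a/ and /i/, so it voices to [g]. /k/ is a voiceless obstruent between vowels /e/ and /u/, so it voices to [g]. /guoxakiidekueg/ → guoxagiidegueg.
Rule 4 (final devoicing): /g/ is a voiced obstruent in word-final position, so it devoices to [k]. /guoxagiidegueg/ → guoxagiideguek.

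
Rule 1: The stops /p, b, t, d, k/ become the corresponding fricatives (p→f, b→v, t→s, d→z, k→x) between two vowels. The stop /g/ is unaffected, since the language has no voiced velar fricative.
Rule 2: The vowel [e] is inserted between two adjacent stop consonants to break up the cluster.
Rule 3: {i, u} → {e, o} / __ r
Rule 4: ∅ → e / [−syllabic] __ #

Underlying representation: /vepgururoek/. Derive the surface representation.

Rule 1 (intervocalic spirantization): no segment meets the environment; /vepgururoek/ is unchanged.
Rule 2 (stop-cluster e-epenthesis): /p/ and /g/ form a stop–stop cluster, so [e] is inserted between them. /vepgururoek/ → vepegururoek.
Rule 3 (pre-rhotic lowering): /u/ is a high vowel immediately before /r/, so it lowers to [o]. /u/ is a high vowel immediately before /r/, so it lowers to [o]. /vepegururoek/ → vepegororoek.
Rule 4 (final e-epenthesis): the form ends in the consonant /k/, so [e] is inserted word-finally. /vepegororoek/ → vepegororoeke.

vepegororoeke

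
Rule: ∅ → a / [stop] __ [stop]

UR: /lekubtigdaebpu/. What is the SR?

lekubatigadaebapu

/b/ and /t/ form a stop–stop cluster, so [a] is inserted between them.
/g/ and /d/ form a stop–stop cluster, so [a] is inserted between them.
/b/ and /p/ form a stop–stop cluster, so [a] is inserted between them.
Surface form: [lekubatigadaebapu].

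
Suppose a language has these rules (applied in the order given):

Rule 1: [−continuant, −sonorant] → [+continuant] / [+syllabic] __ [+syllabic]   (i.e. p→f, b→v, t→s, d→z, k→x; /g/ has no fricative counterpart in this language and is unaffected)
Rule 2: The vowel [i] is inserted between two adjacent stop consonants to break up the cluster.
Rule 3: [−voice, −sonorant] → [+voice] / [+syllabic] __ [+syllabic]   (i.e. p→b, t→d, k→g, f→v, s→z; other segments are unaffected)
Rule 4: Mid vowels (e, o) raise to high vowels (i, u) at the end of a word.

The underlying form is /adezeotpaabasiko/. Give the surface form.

Rule 1 (intervocalic spirantization): /d/ is a stop between vowels /a/ and /e/, so it spirantizes to the fricative [z]. /b/ is a stop between vowels /a/ and /a/, so it spirantizes to the fricative [v]. /k/ is a stop between vowels /i/ and /o/, so it spirantizes to the fricative [x]. /adezeotpaabasiko/ → azezeotpaavasixo.
Rule 2 (stop-cluster i-epenthesis): /t/ and /p/ form a stop–stop cluster, so [i] is inserted between them. /azezeotpaavasixo/ → azezeotipaavasixo.
Rule 3 (intervocalic voicing): /t/ is a voiceless obstruent between vowels /o/ and /i/, so it voices to [d]. /p/ is a voiceless obstruent between vowels /i/ and /a/, so it voices to [b]. /s/ is a voiceless obstruent between vowels /a/ and /i/, so it voices to [z]. /azezeotipaavasixo/ → azezeodibaavazixo.
Rule 4 (final vowel raising): /o/ is a mid vowel in word-final position, so it raises to [u]. /azezeodibaavazixo/ → azezeodibaavazixu.

azezeodibaavazixu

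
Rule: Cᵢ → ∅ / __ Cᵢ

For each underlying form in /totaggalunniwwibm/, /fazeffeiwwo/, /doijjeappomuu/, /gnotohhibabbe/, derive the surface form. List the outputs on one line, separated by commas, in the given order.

totagaluniwibm, fazefeiwo, doijeapomuu, gnotohibabe

/totaggalunniwwibm/: /gg/ is a geminate; the first /g/ deletes. /nn/ is a geminate; the first /n/ deletes. /ww/ is a geminate; the first /w/ deletes. → [totagaluniwibm].
/fazeffeiwwo/: /ff/ is a geminate; the first /f/ deletes. /ww/ is a geminate; the first /w/ deletes. → [fazefeiwo].
/doijjeappomuu/: /jj/ is a geminate; the first /j/ deletes. /pp/ is a geminate; the first /p/ deletes. → [doijeapomuu].
/gnotohhibabbe/: /hh/ is a geminate; the first /h/ deletes. /bb/ is a geminate; the first /b/ deletes. → [gnotohibabe].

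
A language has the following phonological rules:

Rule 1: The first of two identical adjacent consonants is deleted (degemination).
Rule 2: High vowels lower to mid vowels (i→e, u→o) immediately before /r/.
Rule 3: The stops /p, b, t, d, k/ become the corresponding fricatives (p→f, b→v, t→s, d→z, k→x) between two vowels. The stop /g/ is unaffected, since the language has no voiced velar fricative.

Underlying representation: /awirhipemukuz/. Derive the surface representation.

Rule 1 (degemination): no segment meets the environment; /awirhipemukuz/ is unchanged.
Rule 2 (pre-rhotic lowering): /i/ is a high vowel immediately before /r/, so it lowers to [e]. /awirhipemukuz/ → awerhipemukuz.
Rule 3 (intervocalic spirantization): /p/ is a stop between vowels /i/ and /e/, so it spirantizes to the fricative [f]. /k/ is a stop between vowels /u/ and /u/, so it spirantizes to the fricative [x]. /awerhipemukuz/ → awerhifemuxuz.

awerhifemuxuz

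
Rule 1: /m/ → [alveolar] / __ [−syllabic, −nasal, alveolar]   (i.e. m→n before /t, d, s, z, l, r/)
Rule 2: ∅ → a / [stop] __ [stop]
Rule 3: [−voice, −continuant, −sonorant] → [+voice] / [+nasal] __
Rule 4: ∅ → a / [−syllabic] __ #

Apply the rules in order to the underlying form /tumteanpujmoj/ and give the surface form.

tundeanbujmoja

Rule 1 (nasal place assimilation): /m/ precedes the alveolar consonant /t/, so it assimilates in place to [n]. /tumteanpujmoj/ → tunteanpujmoj.
Rule 2 (stop-cluster a-epenthesis): no segment meets the environment; /tunteanpujmoj/ is unchanged.
Rule 3 (post-nasal voicing): /t/ is a voiceless stop immediately after the nasal /n/, so it voices to [d]. /p/ is a voiceless stop immediately after the nasal /n/, so it voices to [b]. /tunteanpujmoj/ → tundeanbujmoj.
Rule 4 (final a-epenthesis): the form ends in the consonant /j/, so [a] is inserted word-finally. /tundeanbujmoj/ → tundeanbujmoja.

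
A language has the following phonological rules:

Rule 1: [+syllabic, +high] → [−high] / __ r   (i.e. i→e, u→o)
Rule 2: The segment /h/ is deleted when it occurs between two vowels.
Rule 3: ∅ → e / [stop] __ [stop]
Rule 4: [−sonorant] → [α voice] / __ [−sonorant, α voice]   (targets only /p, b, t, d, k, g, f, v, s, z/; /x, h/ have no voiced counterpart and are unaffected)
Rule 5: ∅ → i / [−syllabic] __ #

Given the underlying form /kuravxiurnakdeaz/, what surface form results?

Rule 1 (pre-rhotic lowering): /u/ is a high vowel immediately before /r/, so it lowers to [o]. /u/ is a high vowel immediately before /r/, so it lowers to [o]. /kuravxiurnakdeaz/ → koravxiornakdeaz.
Rule 2 (intervocalic h-deletion): no segment meets the environment; /koravxiornakdeaz/ is unchanged.
Rule 3 (stop-cluster e-epenthesis): /k/ and /d/ form a stop–stop cluster, so [e] is inserted between them. /koravxiornakdeaz/ → koravxiornakedeaz.
Rule 4 (regressive voicing assimilation): /v/ precedes the voiceless obstruent /x/, so it devoices to [f] by assimilation. /koravxiornakedeaz/ → korafxiornakedeaz.
Rule 5 (final i-epenthesis): the form ends in the consonant /z/, so [i] is inserted word-finally. /korafxiornakedeaz/ → korafxiornakedeazi.

korafxiornakedeazi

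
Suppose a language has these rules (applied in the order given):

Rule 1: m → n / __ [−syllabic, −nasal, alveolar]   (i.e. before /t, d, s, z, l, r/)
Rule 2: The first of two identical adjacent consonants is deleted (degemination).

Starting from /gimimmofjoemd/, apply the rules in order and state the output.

gimimofjoend

Rule 1 (nasal place assimilation): /m/ precedes the alveolar consonant /d/, so it assimilates in place to [n]. /gimimmofjoemd/ → gimimmofjoend.
Rule 2 (degemination): /mm/ is a geminate; the first /m/ deletes. /gimimmofjoend/ → gimimofjoend.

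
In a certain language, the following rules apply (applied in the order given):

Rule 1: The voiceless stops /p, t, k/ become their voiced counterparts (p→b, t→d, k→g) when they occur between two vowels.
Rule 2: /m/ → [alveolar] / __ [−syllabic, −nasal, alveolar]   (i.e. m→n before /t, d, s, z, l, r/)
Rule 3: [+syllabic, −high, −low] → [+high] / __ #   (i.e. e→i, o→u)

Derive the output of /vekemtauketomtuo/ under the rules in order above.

vegentaugedontuu

Rule 1 (intervocalic voicing): /k/ is a voiceless stop between vowels /e/ and /e/, so it voices to [g]. /k/ is a voiceless stop between vowels /u/ and /e/, so it voices to [g]. /t/ is a voiceless stop between vowels /e/ and /o/, so it voices to [d]. /vekemtauketomtuo/ → vegemtaugedomtuo.
Rule 2 (nasal place assimilation): /m/ precedes the alveolar consonant /t/, so it assimilates in place to [n]. /m/ precedes the alveolar consonant /t/, so it assimilates in place to [n]. /vegemtaugedomtuo/ → vegentaugedontuo.
Rule 3 (final vowel raising): /o/ is a mid vowel in word-final position, so it raises to [u]. /vegentaugedontuo/ → vegentaugedontuu.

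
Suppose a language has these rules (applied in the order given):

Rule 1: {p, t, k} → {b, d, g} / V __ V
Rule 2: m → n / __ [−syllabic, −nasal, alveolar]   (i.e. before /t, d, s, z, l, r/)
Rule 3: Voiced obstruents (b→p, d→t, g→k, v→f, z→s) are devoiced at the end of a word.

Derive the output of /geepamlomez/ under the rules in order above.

Rule 1 (intervocalic voicing): /p/ is a voiceless stop between vowels /e/ and /a/, so it voices to [b]. /geepamlomez/ → geebamlomez.
Rule 2 (nasal place assimilation): /m/ precedes the alveolar consonant /l/, so it assimilates in place to [n]. /geebamlomez/ → geebanlomez.
Rule 3 (final devoicing): /z/ is a voiced obstruent in word-final position, so it devoices to [s]. /geebanlomez/ → geebanlomes.

geebanlomes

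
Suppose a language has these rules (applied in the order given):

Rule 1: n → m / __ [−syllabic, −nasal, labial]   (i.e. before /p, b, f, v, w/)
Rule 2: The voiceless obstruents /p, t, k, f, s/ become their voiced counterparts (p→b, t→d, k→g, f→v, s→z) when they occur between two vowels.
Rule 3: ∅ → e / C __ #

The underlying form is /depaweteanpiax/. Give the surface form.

debawedeampiaxe

Rule 1 (nasal place assimilation): /n/ precedes the labial consonant /p/, so it assimilates in place to [m]. /depaweteanpiax/ → depaweteampiax.
Rule 2 (intervocalic voicing): /p/ is a voiceless obstruent between vowels /e/ and /a/, so it voices to [b]. /t/ is a voiceless obstruent between vowels /e/ and /e/, so it voices to [d]. /depaweteampiax/ → debawedeampiax.
Rule 3 (final e-epenthesis): the form ends in the consonant /x/, so [e] is inserted word-finally. /debawedeampiax/ → debawedeampiaxe.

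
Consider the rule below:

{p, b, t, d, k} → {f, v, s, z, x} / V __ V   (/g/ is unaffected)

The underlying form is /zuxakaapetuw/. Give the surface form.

zuxaxaafesuw

/k/ is a stop between vowels /a/ and /a/, so it spirantizes to the fricative [x].
/p/ is a stop between vowels /a/ and /e/, so it spirantizes to the fricative [f].
/t/ is a stop between vowels /e/ and /u/, so it spirantizes to the fricative [s].
Surface form: [zuxaxaafesuw].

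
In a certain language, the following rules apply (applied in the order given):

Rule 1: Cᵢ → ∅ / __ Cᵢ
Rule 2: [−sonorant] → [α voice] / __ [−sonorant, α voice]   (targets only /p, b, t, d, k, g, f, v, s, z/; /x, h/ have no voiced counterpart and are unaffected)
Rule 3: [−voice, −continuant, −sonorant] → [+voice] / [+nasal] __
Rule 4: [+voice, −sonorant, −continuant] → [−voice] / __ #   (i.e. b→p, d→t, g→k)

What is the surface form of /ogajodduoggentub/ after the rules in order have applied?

Rule 1 (degemination): /dd/ is a geminate; the first /d/ deletes. /gg/ is a geminate; the first /g/ deletes. /ogajodduoggentub/ → ogajoduogentub.
Rule 2 (regressive voicing assimilation): no segment meets the environment; /ogajoduogentub/ is unchanged.
Rule 3 (post-nasal voicing): /t/ is a voiceless stop immediately after the nasal /n/, so it voices to [d]. /ogajoduogentub/ → ogajoduogendub.
Rule 4 (final devoicing): /b/ is a voiced stop in word-final position, so it devoices to [p]. /ogajoduogendub/ → ogajoduogendup.

ogajoduogendup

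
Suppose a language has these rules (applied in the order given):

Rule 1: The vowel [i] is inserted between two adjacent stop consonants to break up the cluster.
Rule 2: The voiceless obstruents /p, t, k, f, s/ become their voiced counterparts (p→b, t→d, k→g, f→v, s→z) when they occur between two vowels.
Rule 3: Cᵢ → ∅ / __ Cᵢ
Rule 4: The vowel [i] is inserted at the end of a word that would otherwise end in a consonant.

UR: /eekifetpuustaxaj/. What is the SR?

eegivedibuustaxaji

Rule 1 (stop-cluster i-epenthesis): /t/ and /p/ form a stop–stop cluster, so [i] is inserted between them. /eekifetpuustaxaj/ → eekifetipuustaxaj.
Rule 2 (intervocalic voicing): /k/ is a voiceless obstruent between vowels /e/ and /i/, so it voices to [g]. /f/ is a voiceless obstruent between vowels /i/ and /e/, so it voices to [v]. /t/ is a voiceless obstruent between vowels /e/ and /i/, so it voices to [d]. /p/ is a voiceless obstruent between vowels /i/ and /u/, so it voices to [b]. /eekifetipuustaxaj/ → eegivedibuustaxaj.
Rule 3 (degemination): no segment meets the environment; /eegivedibuustaxaj/ is unchanged.
Rule 4 (final i-epenthesis): the form ends in the consonant /j/, so [i] is inserted word-finally. /eegivedibuustaxaj/ → eegivedibuustaxaji.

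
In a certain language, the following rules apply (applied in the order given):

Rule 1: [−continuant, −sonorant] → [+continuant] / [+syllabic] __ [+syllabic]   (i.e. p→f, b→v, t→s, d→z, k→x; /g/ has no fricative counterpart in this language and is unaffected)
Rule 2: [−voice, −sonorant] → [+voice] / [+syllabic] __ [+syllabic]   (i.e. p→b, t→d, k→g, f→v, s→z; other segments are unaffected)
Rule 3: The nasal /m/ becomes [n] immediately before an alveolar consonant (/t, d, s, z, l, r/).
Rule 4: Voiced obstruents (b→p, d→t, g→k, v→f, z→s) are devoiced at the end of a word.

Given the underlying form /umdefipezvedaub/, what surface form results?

Rule 1 (intervocalic spirantization): /p/ is a stop between vowels /i/ and /e/, so it spirantizes to the fricative [f]. /d/ is a stop between vowels /e/ and /a/, so it spirantizes to the fricative [z]. /umdefipezvedaub/ → umdefifezvezaub.
Rule 2 (intervocalic voicing): /f/ is a voiceless obstruent between vowels /e/ and /i/, so it voices to [v]. /f/ is a voiceless obstruent between vowels /i/ and /e/, so it voices to [v]. /umdefifezvezaub/ → umdevivezvezaub.
Rule 3 (nasal place assimilation): /m/ precedes the alveolar consonant /d/, so it assimilates in place to [n]. /umdevivezvezaub/ → undevivezvezaub.
Rule 4 (final devoicing): /b/ is a voiced obstruent in word-final position, so it devoices to [p]. /undevivezvezaub/ → undevivezvezaup.

undevivezvezaup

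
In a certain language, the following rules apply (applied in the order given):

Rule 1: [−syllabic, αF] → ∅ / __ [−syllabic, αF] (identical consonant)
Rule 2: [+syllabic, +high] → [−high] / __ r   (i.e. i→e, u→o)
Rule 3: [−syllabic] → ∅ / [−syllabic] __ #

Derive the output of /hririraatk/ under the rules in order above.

hrereraat

Rule 1 (degemination): no segment meets the environment; /hririraatk/ is unchanged.
Rule 2 (pre-rhotic lowering): /i/ is a high vowel immediately before /r/, so it lowers to [e]. /i/ is a high vowel immediately before /r/, so it lowers to [e]. /hririraatk/ → hrereraatk.
Rule 3 (final cluster simplification): /k/ is the second consonant of a word-final cluster /tk/, so it deletes. /hrereraatk/ → hrereraat.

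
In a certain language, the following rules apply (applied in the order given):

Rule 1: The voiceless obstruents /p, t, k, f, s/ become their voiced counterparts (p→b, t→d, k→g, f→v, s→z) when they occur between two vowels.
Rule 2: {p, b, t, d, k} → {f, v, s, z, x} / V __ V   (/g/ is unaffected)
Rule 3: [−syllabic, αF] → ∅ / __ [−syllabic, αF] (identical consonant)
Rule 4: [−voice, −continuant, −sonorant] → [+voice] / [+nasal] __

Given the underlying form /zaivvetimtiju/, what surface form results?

zaivezimdiju

Rule 1 (intervocalic voicing): /t/ is a voiceless obstruent between vowels /e/ and /i/, so it voices to [d]. /zaivvetimtiju/ → zaivvedimtiju.
Rule 2 (intervocalic spirantization): /d/ is a stop between vowels /e/ and /i/, so it spirantizes to the fricative [z]. /zaivvedimtiju/ → zaivvezimtiju.
Rule 3 (degemination): /vv/ is a geminate; the first /v/ deletes. /zaivvezimtiju/ → zaivezimtiju.
Rule 4 (post-nasal voicing): /t/ is a voiceless stop immediately after the nasal /m/, so it voices to [d]. /zaivezimtiju/ → zaivezimdiju.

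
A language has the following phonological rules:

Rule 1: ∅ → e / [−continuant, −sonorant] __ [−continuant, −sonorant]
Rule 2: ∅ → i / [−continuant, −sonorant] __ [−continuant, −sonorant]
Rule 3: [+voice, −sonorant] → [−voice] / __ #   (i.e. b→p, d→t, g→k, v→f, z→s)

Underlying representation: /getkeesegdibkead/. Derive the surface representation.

getekeesegedibekeat

Rule 1 (stop-cluster e-epenthesis): /t/ and /k/ form a stop–stop cluster, so [e] is inserted between them. /g/ and /d/ form a stop–stop cluster, so [e] is inserted between them. /b/ and /k/ form a stop–stop cluster, so [e] is inserted between them. /getkeesegdibkead/ → getekeesegedibekead.
Rule 2 (stop-cluster i-epenthesis): no segment meets the environment; /getekeesegedibekead/ is unchanged.
Rule 3 (final devoicing): /d/ is a voiced obstruent in word-final position, so it devoices to [t]. /getekeesegedibekead/ → getekeesegedibekeat.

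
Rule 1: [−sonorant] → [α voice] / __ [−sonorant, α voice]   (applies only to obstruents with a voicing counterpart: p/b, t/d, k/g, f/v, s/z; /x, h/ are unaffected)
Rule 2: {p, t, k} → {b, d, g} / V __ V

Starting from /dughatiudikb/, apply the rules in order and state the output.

Rule 1 (regressive voicing assimilation): /g/ precedes the voiceless obstruent /h/, so it devoices to [k] by assimilation. /k/ precedes the voiced obstruent /b/, so it voices to [g] by assimilation. /dughatiudikb/ → dukhatiudigb.
Rule 2 (intervocalic voicing): /t/ is a voiceless stop between vowels /a/ and /i/, so it voices to [d]. /dukhatiudigb/ → dukhadiudigb.

dukhadiudigb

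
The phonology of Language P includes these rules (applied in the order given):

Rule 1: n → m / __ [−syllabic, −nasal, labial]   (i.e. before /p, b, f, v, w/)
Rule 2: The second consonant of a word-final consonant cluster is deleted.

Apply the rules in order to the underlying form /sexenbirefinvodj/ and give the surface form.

sexembirefimvod

Rule 1 (nasal place assimilation): /n/ precedes the labial consonant /b/, so it assimilates in place to [m]. /n/ precedes the labial consonant /v/, so it assimilates in place to [m]. /sexenbirefinvodj/ → sexembirefimvodj.
Rule 2 (final cluster simplification): /j/ is the second consonant of a word-final cluster /dj/, so it deletes. /sexembirefimvodj/ → sexembirefimvod.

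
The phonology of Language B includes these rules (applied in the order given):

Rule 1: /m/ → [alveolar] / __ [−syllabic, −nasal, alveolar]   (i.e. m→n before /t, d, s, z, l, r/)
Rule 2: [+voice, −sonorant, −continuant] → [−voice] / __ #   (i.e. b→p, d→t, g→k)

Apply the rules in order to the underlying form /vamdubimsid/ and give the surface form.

Rule 1 (nasal place assimilation): /m/ precedes the alveolar consonant /d/, so it assimilates in place to [n]. /m/ precedes the alveolar consonant /s/, so it assimilates in place to [n]. /vamdubimsid/ → vandubinsid.
Rule 2 (final devoicing): /d/ is a voiced stop in word-final position, so it devoices to [t]. /vandubinsid/ → vandubinsit.

vandubinsit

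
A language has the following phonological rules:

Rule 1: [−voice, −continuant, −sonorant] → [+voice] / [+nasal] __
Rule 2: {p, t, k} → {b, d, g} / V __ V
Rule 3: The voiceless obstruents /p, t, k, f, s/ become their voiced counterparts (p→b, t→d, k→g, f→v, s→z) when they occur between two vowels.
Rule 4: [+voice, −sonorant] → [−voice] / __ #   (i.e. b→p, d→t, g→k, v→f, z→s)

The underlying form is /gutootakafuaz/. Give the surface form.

gudoodagavuas

Rule 1 (post-nasal voicing): no segment meets the environment; /gutootakafuaz/ is unchanged.
Rule 2 (intervocalic voicing): /t/ is a voiceless stop between vowels /u/ and /o/, so it voices to [d]. /t/ is a voiceless stop between vowels /o/ and /a/, so it voices to [d]. /k/ is a voiceless stop between vowels /a/ and /a/, so it voices to [g]. /gutootakafuaz/ → gudoodagafuaz.
Rule 3 (intervocalic voicing): /f/ is a voiceless obstruent between vowels /a/ and /u/, so it voices to [v]. /gudoodagafuaz/ → gudoodagavuaz.
Rule 4 (final devoicing): /z/ is a voiced obstruent in word-final position, so it devoices to [s]. /gudoodagavuaz/ → gudoodagavuas.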